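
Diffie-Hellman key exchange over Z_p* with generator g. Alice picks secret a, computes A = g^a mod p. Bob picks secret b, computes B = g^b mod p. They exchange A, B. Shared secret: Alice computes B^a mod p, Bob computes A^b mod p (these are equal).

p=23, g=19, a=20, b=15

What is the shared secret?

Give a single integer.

A = 19^20 mod 23  (bits of 20 = 10100)
  bit 0 = 1: r = r^2 * 19 mod 23 = 1^2 * 19 = 1*19 = 19
  bit 1 = 0: r = r^2 mod 23 = 19^2 = 16
  bit 2 = 1: r = r^2 * 19 mod 23 = 16^2 * 19 = 3*19 = 11
  bit 3 = 0: r = r^2 mod 23 = 11^2 = 6
  bit 4 = 0: r = r^2 mod 23 = 6^2 = 13
  -> A = 13
B = 19^15 mod 23  (bits of 15 = 1111)
  bit 0 = 1: r = r^2 * 19 mod 23 = 1^2 * 19 = 1*19 = 19
  bit 1 = 1: r = r^2 * 19 mod 23 = 19^2 * 19 = 16*19 = 5
  bit 2 = 1: r = r^2 * 19 mod 23 = 5^2 * 19 = 2*19 = 15
  bit 3 = 1: r = r^2 * 19 mod 23 = 15^2 * 19 = 18*19 = 20
  -> B = 20
s = B^a = 20^20 mod 23  (bits of 20 = 10100)
  bit 0 = 1: r = r^2 * 20 mod 23 = 1^2 * 20 = 1*20 = 20
  bit 1 = 0: r = r^2 mod 23 = 20^2 = 9
  bit 2 = 1: r = r^2 * 20 mod 23 = 9^2 * 20 = 12*20 = 10
  bit 3 = 0: r = r^2 mod 23 = 10^2 = 8
  bit 4 = 0: r = r^2 mod 23 = 8^2 = 18
  -> s = B^a = 18

Answer: 18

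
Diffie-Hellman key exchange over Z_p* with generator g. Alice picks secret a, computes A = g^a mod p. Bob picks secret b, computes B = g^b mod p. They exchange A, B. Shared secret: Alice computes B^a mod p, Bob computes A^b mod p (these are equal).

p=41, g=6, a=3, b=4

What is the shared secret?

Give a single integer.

Answer: 4

Derivation:
A = 6^3 mod 41  (bits of 3 = 11)
  bit 0 = 1: r = r^2 * 6 mod 41 = 1^2 * 6 = 1*6 = 6
  bit 1 = 1: r = r^2 * 6 mod 41 = 6^2 * 6 = 36*6 = 11
  -> A = 11
B = 6^4 mod 41  (bits of 4 = 100)
  bit 0 = 1: r = r^2 * 6 mod 41 = 1^2 * 6 = 1*6 = 6
  bit 1 = 0: r = r^2 mod 41 = 6^2 = 36
  bit 2 = 0: r = r^2 mod 41 = 36^2 = 25
  -> B = 25
s = B^a = 25^3 mod 41  (bits of 3 = 11)
  bit 0 = 1: r = r^2 * 25 mod 41 = 1^2 * 25 = 1*25 = 25
  bit 1 = 1: r = r^2 * 25 mod 41 = 25^2 * 25 = 10*25 = 4
  -> s = B^a = 4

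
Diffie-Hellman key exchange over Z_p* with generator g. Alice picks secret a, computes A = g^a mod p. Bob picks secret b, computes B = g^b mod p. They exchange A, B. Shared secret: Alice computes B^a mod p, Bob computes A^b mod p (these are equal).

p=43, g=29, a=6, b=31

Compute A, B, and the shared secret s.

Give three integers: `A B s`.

A = 29^6 mod 43  (bits of 6 = 110)
  bit 0 = 1: r = r^2 * 29 mod 43 = 1^2 * 29 = 1*29 = 29
  bit 1 = 1: r = r^2 * 29 mod 43 = 29^2 * 29 = 24*29 = 8
  bit 2 = 0: r = r^2 mod 43 = 8^2 = 21
  -> A = 21
B = 29^31 mod 43  (bits of 31 = 11111)
  bit 0 = 1: r = r^2 * 29 mod 43 = 1^2 * 29 = 1*29 = 29
  bit 1 = 1: r = r^2 * 29 mod 43 = 29^2 * 29 = 24*29 = 8
  bit 2 = 1: r = r^2 * 29 mod 43 = 8^2 * 29 = 21*29 = 7
  bit 3 = 1: r = r^2 * 29 mod 43 = 7^2 * 29 = 6*29 = 2
  bit 4 = 1: r = r^2 * 29 mod 43 = 2^2 * 29 = 4*29 = 30
  -> B = 30
s = B^a = 30^6 mod 43  (bits of 6 = 110)
  bit 0 = 1: r = r^2 * 30 mod 43 = 1^2 * 30 = 1*30 = 30
  bit 1 = 1: r = r^2 * 30 mod 43 = 30^2 * 30 = 40*30 = 39
  bit 2 = 0: r = r^2 mod 43 = 39^2 = 16
  -> s = B^a = 16

Answer: 21 30 16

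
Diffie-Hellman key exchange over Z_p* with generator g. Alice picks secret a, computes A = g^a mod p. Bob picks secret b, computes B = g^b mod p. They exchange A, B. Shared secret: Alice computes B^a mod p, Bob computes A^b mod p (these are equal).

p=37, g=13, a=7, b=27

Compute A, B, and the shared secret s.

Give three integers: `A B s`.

A = 13^7 mod 37  (bits of 7 = 111)
  bit 0 = 1: r = r^2 * 13 mod 37 = 1^2 * 13 = 1*13 = 13
  bit 1 = 1: r = r^2 * 13 mod 37 = 13^2 * 13 = 21*13 = 14
  bit 2 = 1: r = r^2 * 13 mod 37 = 14^2 * 13 = 11*13 = 32
  -> A = 32
B = 13^27 mod 37  (bits of 27 = 11011)
  bit 0 = 1: r = r^2 * 13 mod 37 = 1^2 * 13 = 1*13 = 13
  bit 1 = 1: r = r^2 * 13 mod 37 = 13^2 * 13 = 21*13 = 14
  bit 2 = 0: r = r^2 mod 37 = 14^2 = 11
  bit 3 = 1: r = r^2 * 13 mod 37 = 11^2 * 13 = 10*13 = 19
  bit 4 = 1: r = r^2 * 13 mod 37 = 19^2 * 13 = 28*13 = 31
  -> B = 31
s = B^a = 31^7 mod 37  (bits of 7 = 111)
  bit 0 = 1: r = r^2 * 31 mod 37 = 1^2 * 31 = 1*31 = 31
  bit 1 = 1: r = r^2 * 31 mod 37 = 31^2 * 31 = 36*31 = 6
  bit 2 = 1: r = r^2 * 31 mod 37 = 6^2 * 31 = 36*31 = 6
  -> s = B^a = 6

Answer: 32 31 6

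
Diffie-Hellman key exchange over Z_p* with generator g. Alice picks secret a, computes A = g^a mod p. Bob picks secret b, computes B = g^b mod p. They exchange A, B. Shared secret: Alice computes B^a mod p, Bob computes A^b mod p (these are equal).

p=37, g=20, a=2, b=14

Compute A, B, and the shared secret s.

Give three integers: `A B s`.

A = 20^2 mod 37  (bits of 2 = 10)
  bit 0 = 1: r = r^2 * 20 mod 37 = 1^2 * 20 = 1*20 = 20
  bit 1 = 0: r = r^2 mod 37 = 20^2 = 30
  -> A = 30
B = 20^14 mod 37  (bits of 14 = 1110)
  bit 0 = 1: r = r^2 * 20 mod 37 = 1^2 * 20 = 1*20 = 20
  bit 1 = 1: r = r^2 * 20 mod 37 = 20^2 * 20 = 30*20 = 8
  bit 2 = 1: r = r^2 * 20 mod 37 = 8^2 * 20 = 27*20 = 22
  bit 3 = 0: r = r^2 mod 37 = 22^2 = 3
  -> B = 3
s = B^a = 3^2 mod 37  (bits of 2 = 10)
  bit 0 = 1: r = r^2 * 3 mod 37 = 1^2 * 3 = 1*3 = 3
  bit 1 = 0: r = r^2 mod 37 = 3^2 = 9
  -> s = B^a = 9

Answer: 30 3 9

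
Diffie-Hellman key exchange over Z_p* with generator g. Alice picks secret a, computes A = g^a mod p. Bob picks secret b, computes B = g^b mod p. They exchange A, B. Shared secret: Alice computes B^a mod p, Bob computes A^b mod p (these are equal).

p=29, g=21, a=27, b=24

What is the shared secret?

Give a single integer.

Answer: 7

Derivation:
A = 21^27 mod 29  (bits of 27 = 11011)
  bit 0 = 1: r = r^2 * 21 mod 29 = 1^2 * 21 = 1*21 = 21
  bit 1 = 1: r = r^2 * 21 mod 29 = 21^2 * 21 = 6*21 = 10
  bit 2 = 0: r = r^2 mod 29 = 10^2 = 13
  bit 3 = 1: r = r^2 * 21 mod 29 = 13^2 * 21 = 24*21 = 11
  bit 4 = 1: r = r^2 * 21 mod 29 = 11^2 * 21 = 5*21 = 18
  -> A = 18
B = 21^24 mod 29  (bits of 24 = 11000)
  bit 0 = 1: r = r^2 * 21 mod 29 = 1^2 * 21 = 1*21 = 21
  bit 1 = 1: r = r^2 * 21 mod 29 = 21^2 * 21 = 6*21 = 10
  bit 2 = 0: r = r^2 mod 29 = 10^2 = 13
  bit 3 = 0: r = r^2 mod 29 = 13^2 = 24
  bit 4 = 0: r = r^2 mod 29 = 24^2 = 25
  -> B = 25
s = B^a = 25^27 mod 29  (bits of 27 = 11011)
  bit 0 = 1: r = r^2 * 25 mod 29 = 1^2 * 25 = 1*25 = 25
  bit 1 = 1: r = r^2 * 25 mod 29 = 25^2 * 25 = 16*25 = 23
  bit 2 = 0: r = r^2 mod 29 = 23^2 = 7
  bit 3 = 1: r = r^2 * 25 mod 29 = 7^2 * 25 = 20*25 = 7
  bit 4 = 1: r = r^2 * 25 mod 29 = 7^2 * 25 = 20*25 = 7
  -> s = B^a = 7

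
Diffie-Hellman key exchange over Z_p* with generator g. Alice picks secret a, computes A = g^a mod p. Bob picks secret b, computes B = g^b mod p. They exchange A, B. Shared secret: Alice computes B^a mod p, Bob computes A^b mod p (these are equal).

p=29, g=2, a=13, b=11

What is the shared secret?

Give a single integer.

Answer: 8

Derivation:
A = 2^13 mod 29  (bits of 13 = 1101)
  bit 0 = 1: r = r^2 * 2 mod 29 = 1^2 * 2 = 1*2 = 2
  bit 1 = 1: r = r^2 * 2 mod 29 = 2^2 * 2 = 4*2 = 8
  bit 2 = 0: r = r^2 mod 29 = 8^2 = 6
  bit 3 = 1: r = r^2 * 2 mod 29 = 6^2 * 2 = 7*2 = 14
  -> A = 14
B = 2^11 mod 29  (bits of 11 = 1011)
  bit 0 = 1: r = r^2 * 2 mod 29 = 1^2 * 2 = 1*2 = 2
  bit 1 = 0: r = r^2 mod 29 = 2^2 = 4
  bit 2 = 1: r = r^2 * 2 mod 29 = 4^2 * 2 = 16*2 = 3
  bit 3 = 1: r = r^2 * 2 mod 29 = 3^2 * 2 = 9*2 = 18
  -> B = 18
s = B^a = 18^13 mod 29  (bits of 13 = 1101)
  bit 0 = 1: r = r^2 * 18 mod 29 = 1^2 * 18 = 1*18 = 18
  bit 1 = 1: r = r^2 * 18 mod 29 = 18^2 * 18 = 5*18 = 3
  bit 2 = 0: r = r^2 mod 29 = 3^2 = 9
  bit 3 = 1: r = r^2 * 18 mod 29 = 9^2 * 18 = 23*18 = 8
  -> s = B^a = 8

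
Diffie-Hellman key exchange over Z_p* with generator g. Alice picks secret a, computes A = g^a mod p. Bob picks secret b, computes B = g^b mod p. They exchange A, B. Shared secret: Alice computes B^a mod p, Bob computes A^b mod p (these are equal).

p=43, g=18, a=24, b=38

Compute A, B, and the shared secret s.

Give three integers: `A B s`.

A = 18^24 mod 43  (bits of 24 = 11000)
  bit 0 = 1: r = r^2 * 18 mod 43 = 1^2 * 18 = 1*18 = 18
  bit 1 = 1: r = r^2 * 18 mod 43 = 18^2 * 18 = 23*18 = 27
  bit 2 = 0: r = r^2 mod 43 = 27^2 = 41
  bit 3 = 0: r = r^2 mod 43 = 41^2 = 4
  bit 4 = 0: r = r^2 mod 43 = 4^2 = 16
  -> A = 16
B = 18^38 mod 43  (bits of 38 = 100110)
  bit 0 = 1: r = r^2 * 18 mod 43 = 1^2 * 18 = 1*18 = 18
  bit 1 = 0: r = r^2 mod 43 = 18^2 = 23
  bit 2 = 0: r = r^2 mod 43 = 23^2 = 13
  bit 3 = 1: r = r^2 * 18 mod 43 = 13^2 * 18 = 40*18 = 32
  bit 4 = 1: r = r^2 * 18 mod 43 = 32^2 * 18 = 35*18 = 28
  bit 5 = 0: r = r^2 mod 43 = 28^2 = 10
  -> B = 10
s = B^a = 10^24 mod 43  (bits of 24 = 11000)
  bit 0 = 1: r = r^2 * 10 mod 43 = 1^2 * 10 = 1*10 = 10
  bit 1 = 1: r = r^2 * 10 mod 43 = 10^2 * 10 = 14*10 = 11
  bit 2 = 0: r = r^2 mod 43 = 11^2 = 35
  bit 3 = 0: r = r^2 mod 43 = 35^2 = 21
  bit 4 = 0: r = r^2 mod 43 = 21^2 = 11
  -> s = B^a = 11

Answer: 16 10 11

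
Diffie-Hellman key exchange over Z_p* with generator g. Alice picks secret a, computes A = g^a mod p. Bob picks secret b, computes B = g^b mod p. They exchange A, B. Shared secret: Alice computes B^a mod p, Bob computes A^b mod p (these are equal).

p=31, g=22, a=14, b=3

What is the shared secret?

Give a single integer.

A = 22^14 mod 31  (bits of 14 = 1110)
  bit 0 = 1: r = r^2 * 22 mod 31 = 1^2 * 22 = 1*22 = 22
  bit 1 = 1: r = r^2 * 22 mod 31 = 22^2 * 22 = 19*22 = 15
  bit 2 = 1: r = r^2 * 22 mod 31 = 15^2 * 22 = 8*22 = 21
  bit 3 = 0: r = r^2 mod 31 = 21^2 = 7
  -> A = 7
B = 22^3 mod 31  (bits of 3 = 11)
  bit 0 = 1: r = r^2 * 22 mod 31 = 1^2 * 22 = 1*22 = 22
  bit 1 = 1: r = r^2 * 22 mod 31 = 22^2 * 22 = 19*22 = 15
  -> B = 15
s = B^a = 15^14 mod 31  (bits of 14 = 1110)
  bit 0 = 1: r = r^2 * 15 mod 31 = 1^2 * 15 = 1*15 = 15
  bit 1 = 1: r = r^2 * 15 mod 31 = 15^2 * 15 = 8*15 = 27
  bit 2 = 1: r = r^2 * 15 mod 31 = 27^2 * 15 = 16*15 = 23
  bit 3 = 0: r = r^2 mod 31 = 23^2 = 2
  -> s = B^a = 2

Answer: 2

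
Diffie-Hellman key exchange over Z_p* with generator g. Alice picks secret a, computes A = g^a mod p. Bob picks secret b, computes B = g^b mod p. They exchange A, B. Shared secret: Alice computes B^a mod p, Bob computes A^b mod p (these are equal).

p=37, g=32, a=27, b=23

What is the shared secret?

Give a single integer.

Answer: 31

Derivation:
A = 32^27 mod 37  (bits of 27 = 11011)
  bit 0 = 1: r = r^2 * 32 mod 37 = 1^2 * 32 = 1*32 = 32
  bit 1 = 1: r = r^2 * 32 mod 37 = 32^2 * 32 = 25*32 = 23
  bit 2 = 0: r = r^2 mod 37 = 23^2 = 11
  bit 3 = 1: r = r^2 * 32 mod 37 = 11^2 * 32 = 10*32 = 24
  bit 4 = 1: r = r^2 * 32 mod 37 = 24^2 * 32 = 21*32 = 6
  -> A = 6
B = 32^23 mod 37  (bits of 23 = 10111)
  bit 0 = 1: r = r^2 * 32 mod 37 = 1^2 * 32 = 1*32 = 32
  bit 1 = 0: r = r^2 mod 37 = 32^2 = 25
  bit 2 = 1: r = r^2 * 32 mod 37 = 25^2 * 32 = 33*32 = 20
  bit 3 = 1: r = r^2 * 32 mod 37 = 20^2 * 32 = 30*32 = 35
  bit 4 = 1: r = r^2 * 32 mod 37 = 35^2 * 32 = 4*32 = 17
  -> B = 17
s = B^a = 17^27 mod 37  (bits of 27 = 11011)
  bit 0 = 1: r = r^2 * 17 mod 37 = 1^2 * 17 = 1*17 = 17
  bit 1 = 1: r = r^2 * 17 mod 37 = 17^2 * 17 = 30*17 = 29
  bit 2 = 0: r = r^2 mod 37 = 29^2 = 27
  bit 3 = 1: r = r^2 * 17 mod 37 = 27^2 * 17 = 26*17 = 35
  bit 4 = 1: r = r^2 * 17 mod 37 = 35^2 * 17 = 4*17 = 31
  -> s = B^a = 31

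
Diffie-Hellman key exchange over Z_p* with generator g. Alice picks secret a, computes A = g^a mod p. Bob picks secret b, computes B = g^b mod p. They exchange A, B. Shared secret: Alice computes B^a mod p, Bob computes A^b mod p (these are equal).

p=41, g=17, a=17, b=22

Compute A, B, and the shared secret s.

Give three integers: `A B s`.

Answer: 6 39 5

Derivation:
A = 17^17 mod 41  (bits of 17 = 10001)
  bit 0 = 1: r = r^2 * 17 mod 41 = 1^2 * 17 = 1*17 = 17
  bit 1 = 0: r = r^2 mod 41 = 17^2 = 2
  bit 2 = 0: r = r^2 mod 41 = 2^2 = 4
  bit 3 = 0: r = r^2 mod 41 = 4^2 = 16
  bit 4 = 1: r = r^2 * 17 mod 41 = 16^2 * 17 = 10*17 = 6
  -> A = 6
B = 17^22 mod 41  (bits of 22 = 10110)
  bit 0 = 1: r = r^2 * 17 mod 41 = 1^2 * 17 = 1*17 = 17
  bit 1 = 0: r = r^2 mod 41 = 17^2 = 2
  bit 2 = 1: r = r^2 * 17 mod 41 = 2^2 * 17 = 4*17 = 27
  bit 3 = 1: r = r^2 * 17 mod 41 = 27^2 * 17 = 32*17 = 11
  bit 4 = 0: r = r^2 mod 41 = 11^2 = 39
  -> B = 39
s = B^a = 39^17 mod 41  (bits of 17 = 10001)
  bit 0 = 1: r = r^2 * 39 mod 41 = 1^2 * 39 = 1*39 = 39
  bit 1 = 0: r = r^2 mod 41 = 39^2 = 4
  bit 2 = 0: r = r^2 mod 41 = 4^2 = 16
  bit 3 = 0: r = r^2 mod 41 = 16^2 = 10
  bit 4 = 1: r = r^2 * 39 mod 41 = 10^2 * 39 = 18*39 = 5
  -> s = B^a = 5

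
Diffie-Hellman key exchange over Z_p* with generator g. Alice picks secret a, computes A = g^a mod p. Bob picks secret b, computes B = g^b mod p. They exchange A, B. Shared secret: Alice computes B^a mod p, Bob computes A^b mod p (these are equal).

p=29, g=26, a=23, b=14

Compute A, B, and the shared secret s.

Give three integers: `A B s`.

Answer: 21 28 28

Derivation:
A = 26^23 mod 29  (bits of 23 = 10111)
  bit 0 = 1: r = r^2 * 26 mod 29 = 1^2 * 26 = 1*26 = 26
  bit 1 = 0: r = r^2 mod 29 = 26^2 = 9
  bit 2 = 1: r = r^2 * 26 mod 29 = 9^2 * 26 = 23*26 = 18
  bit 3 = 1: r = r^2 * 26 mod 29 = 18^2 * 26 = 5*26 = 14
  bit 4 = 1: r = r^2 * 26 mod 29 = 14^2 * 26 = 22*26 = 21
  -> A = 21
B = 26^14 mod 29  (bits of 14 = 1110)
  bit 0 = 1: r = r^2 * 26 mod 29 = 1^2 * 26 = 1*26 = 26
  bit 1 = 1: r = r^2 * 26 mod 29 = 26^2 * 26 = 9*26 = 2
  bit 2 = 1: r = r^2 * 26 mod 29 = 2^2 * 26 = 4*26 = 17
  bit 3 = 0: r = r^2 mod 29 = 17^2 = 28
  -> B = 28
s = B^a = 28^23 mod 29  (bits of 23 = 10111)
  bit 0 = 1: r = r^2 * 28 mod 29 = 1^2 * 28 = 1*28 = 28
  bit 1 = 0: r = r^2 mod 29 = 28^2 = 1
  bit 2 = 1: r = r^2 * 28 mod 29 = 1^2 * 28 = 1*28 = 28
  bit 3 = 1: r = r^2 * 28 mod 29 = 28^2 * 28 = 1*28 = 28
  bit 4 = 1: r = r^2 * 28 mod 29 = 28^2 * 28 = 1*28 = 28
  -> s = B^a = 28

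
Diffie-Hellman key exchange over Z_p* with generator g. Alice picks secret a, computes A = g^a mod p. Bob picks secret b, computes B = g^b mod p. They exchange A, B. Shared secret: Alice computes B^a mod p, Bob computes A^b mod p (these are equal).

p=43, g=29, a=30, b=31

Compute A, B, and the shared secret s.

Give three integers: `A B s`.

A = 29^30 mod 43  (bits of 30 = 11110)
  bit 0 = 1: r = r^2 * 29 mod 43 = 1^2 * 29 = 1*29 = 29
  bit 1 = 1: r = r^2 * 29 mod 43 = 29^2 * 29 = 24*29 = 8
  bit 2 = 1: r = r^2 * 29 mod 43 = 8^2 * 29 = 21*29 = 7
  bit 3 = 1: r = r^2 * 29 mod 43 = 7^2 * 29 = 6*29 = 2
  bit 4 = 0: r = r^2 mod 43 = 2^2 = 4
  -> A = 4
B = 29^31 mod 43  (bits of 31 = 11111)
  bit 0 = 1: r = r^2 * 29 mod 43 = 1^2 * 29 = 1*29 = 29
  bit 1 = 1: r = r^2 * 29 mod 43 = 29^2 * 29 = 24*29 = 8
  bit 2 = 1: r = r^2 * 29 mod 43 = 8^2 * 29 = 21*29 = 7
  bit 3 = 1: r = r^2 * 29 mod 43 = 7^2 * 29 = 6*29 = 2
  bit 4 = 1: r = r^2 * 29 mod 43 = 2^2 * 29 = 4*29 = 30
  -> B = 30
s = B^a = 30^30 mod 43  (bits of 30 = 11110)
  bit 0 = 1: r = r^2 * 30 mod 43 = 1^2 * 30 = 1*30 = 30
  bit 1 = 1: r = r^2 * 30 mod 43 = 30^2 * 30 = 40*30 = 39
  bit 2 = 1: r = r^2 * 30 mod 43 = 39^2 * 30 = 16*30 = 7
  bit 3 = 1: r = r^2 * 30 mod 43 = 7^2 * 30 = 6*30 = 8
  bit 4 = 0: r = r^2 mod 43 = 8^2 = 21
  -> s = B^a = 21

Answer: 4 30 21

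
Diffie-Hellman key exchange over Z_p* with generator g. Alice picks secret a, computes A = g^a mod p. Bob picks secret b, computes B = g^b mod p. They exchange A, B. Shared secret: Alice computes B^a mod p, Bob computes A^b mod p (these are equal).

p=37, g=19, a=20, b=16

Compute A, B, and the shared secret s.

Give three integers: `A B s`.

Answer: 9 33 16

Derivation:
A = 19^20 mod 37  (bits of 20 = 10100)
  bit 0 = 1: r = r^2 * 19 mod 37 = 1^2 * 19 = 1*19 = 19
  bit 1 = 0: r = r^2 mod 37 = 19^2 = 28
  bit 2 = 1: r = r^2 * 19 mod 37 = 28^2 * 19 = 7*19 = 22
  bit 3 = 0: r = r^2 mod 37 = 22^2 = 3
  bit 4 = 0: r = r^2 mod 37 = 3^2 = 9
  -> A = 9
B = 19^16 mod 37  (bits of 16 = 10000)
  bit 0 = 1: r = r^2 * 19 mod 37 = 1^2 * 19 = 1*19 = 19
  bit 1 = 0: r = r^2 mod 37 = 19^2 = 28
  bit 2 = 0: r = r^2 mod 37 = 28^2 = 7
  bit 3 = 0: r = r^2 mod 37 = 7^2 = 12
  bit 4 = 0: r = r^2 mod 37 = 12^2 = 33
  -> B = 33
s = B^a = 33^20 mod 37  (bits of 20 = 10100)
  bit 0 = 1: r = r^2 * 33 mod 37 = 1^2 * 33 = 1*33 = 33
  bit 1 = 0: r = r^2 mod 37 = 33^2 = 16
  bit 2 = 1: r = r^2 * 33 mod 37 = 16^2 * 33 = 34*33 = 12
  bit 3 = 0: r = r^2 mod 37 = 12^2 = 33
  bit 4 = 0: r = r^2 mod 37 = 33^2 = 16
  -> s = B^a = 16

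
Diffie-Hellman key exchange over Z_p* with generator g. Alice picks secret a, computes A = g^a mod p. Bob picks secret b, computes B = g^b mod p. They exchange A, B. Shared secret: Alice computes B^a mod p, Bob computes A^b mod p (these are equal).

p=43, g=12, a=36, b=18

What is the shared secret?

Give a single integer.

Answer: 16

Derivation:
A = 12^36 mod 43  (bits of 36 = 100100)
  bit 0 = 1: r = r^2 * 12 mod 43 = 1^2 * 12 = 1*12 = 12
  bit 1 = 0: r = r^2 mod 43 = 12^2 = 15
  bit 2 = 0: r = r^2 mod 43 = 15^2 = 10
  bit 3 = 1: r = r^2 * 12 mod 43 = 10^2 * 12 = 14*12 = 39
  bit 4 = 0: r = r^2 mod 43 = 39^2 = 16
  bit 5 = 0: r = r^2 mod 43 = 16^2 = 41
  -> A = 41
B = 12^18 mod 43  (bits of 18 = 10010)
  bit 0 = 1: r = r^2 * 12 mod 43 = 1^2 * 12 = 1*12 = 12
  bit 1 = 0: r = r^2 mod 43 = 12^2 = 15
  bit 2 = 0: r = r^2 mod 43 = 15^2 = 10
  bit 3 = 1: r = r^2 * 12 mod 43 = 10^2 * 12 = 14*12 = 39
  bit 4 = 0: r = r^2 mod 43 = 39^2 = 16
  -> B = 16
s = B^a = 16^36 mod 43  (bits of 36 = 100100)
  bit 0 = 1: r = r^2 * 16 mod 43 = 1^2 * 16 = 1*16 = 16
  bit 1 = 0: r = r^2 mod 43 = 16^2 = 41
  bit 2 = 0: r = r^2 mod 43 = 41^2 = 4
  bit 3 = 1: r = r^2 * 16 mod 43 = 4^2 * 16 = 16*16 = 41
  bit 4 = 0: r = r^2 mod 43 = 41^2 = 4
  bit 5 = 0: r = r^2 mod 43 = 4^2 = 16
  -> s = B^a = 16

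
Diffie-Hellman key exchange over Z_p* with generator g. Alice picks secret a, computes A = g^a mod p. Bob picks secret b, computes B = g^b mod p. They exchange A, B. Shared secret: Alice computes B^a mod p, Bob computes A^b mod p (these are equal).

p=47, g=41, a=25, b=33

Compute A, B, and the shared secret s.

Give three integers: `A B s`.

A = 41^25 mod 47  (bits of 25 = 11001)
  bit 0 = 1: r = r^2 * 41 mod 47 = 1^2 * 41 = 1*41 = 41
  bit 1 = 1: r = r^2 * 41 mod 47 = 41^2 * 41 = 36*41 = 19
  bit 2 = 0: r = r^2 mod 47 = 19^2 = 32
  bit 3 = 0: r = r^2 mod 47 = 32^2 = 37
  bit 4 = 1: r = r^2 * 41 mod 47 = 37^2 * 41 = 6*41 = 11
  -> A = 11
B = 41^33 mod 47  (bits of 33 = 100001)
  bit 0 = 1: r = r^2 * 41 mod 47 = 1^2 * 41 = 1*41 = 41
  bit 1 = 0: r = r^2 mod 47 = 41^2 = 36
  bit 2 = 0: r = r^2 mod 47 = 36^2 = 27
  bit 3 = 0: r = r^2 mod 47 = 27^2 = 24
  bit 4 = 0: r = r^2 mod 47 = 24^2 = 12
  bit 5 = 1: r = r^2 * 41 mod 47 = 12^2 * 41 = 3*41 = 29
  -> B = 29
s = B^a = 29^25 mod 47  (bits of 25 = 11001)
  bit 0 = 1: r = r^2 * 29 mod 47 = 1^2 * 29 = 1*29 = 29
  bit 1 = 1: r = r^2 * 29 mod 47 = 29^2 * 29 = 42*29 = 43
  bit 2 = 0: r = r^2 mod 47 = 43^2 = 16
  bit 3 = 0: r = r^2 mod 47 = 16^2 = 21
  bit 4 = 1: r = r^2 * 29 mod 47 = 21^2 * 29 = 18*29 = 5
  -> s = B^a = 5

Answer: 11 29 5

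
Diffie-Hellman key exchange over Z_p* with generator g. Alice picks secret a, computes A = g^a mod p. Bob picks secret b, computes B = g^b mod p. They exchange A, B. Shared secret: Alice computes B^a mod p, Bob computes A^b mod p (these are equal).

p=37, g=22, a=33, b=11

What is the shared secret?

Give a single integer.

Answer: 29

Derivation:
A = 22^33 mod 37  (bits of 33 = 100001)
  bit 0 = 1: r = r^2 * 22 mod 37 = 1^2 * 22 = 1*22 = 22
  bit 1 = 0: r = r^2 mod 37 = 22^2 = 3
  bit 2 = 0: r = r^2 mod 37 = 3^2 = 9
  bit 3 = 0: r = r^2 mod 37 = 9^2 = 7
  bit 4 = 0: r = r^2 mod 37 = 7^2 = 12
  bit 5 = 1: r = r^2 * 22 mod 37 = 12^2 * 22 = 33*22 = 23
  -> A = 23
B = 22^11 mod 37  (bits of 11 = 1011)
  bit 0 = 1: r = r^2 * 22 mod 37 = 1^2 * 22 = 1*22 = 22
  bit 1 = 0: r = r^2 mod 37 = 22^2 = 3
  bit 2 = 1: r = r^2 * 22 mod 37 = 3^2 * 22 = 9*22 = 13
  bit 3 = 1: r = r^2 * 22 mod 37 = 13^2 * 22 = 21*22 = 18
  -> B = 18
s = B^a = 18^33 mod 37  (bits of 33 = 100001)
  bit 0 = 1: r = r^2 * 18 mod 37 = 1^2 * 18 = 1*18 = 18
  bit 1 = 0: r = r^2 mod 37 = 18^2 = 28
  bit 2 = 0: r = r^2 mod 37 = 28^2 = 7
  bit 3 = 0: r = r^2 mod 37 = 7^2 = 12
  bit 4 = 0: r = r^2 mod 37 = 12^2 = 33
  bit 5 = 1: r = r^2 * 18 mod 37 = 33^2 * 18 = 16*18 = 29
  -> s = B^a = 29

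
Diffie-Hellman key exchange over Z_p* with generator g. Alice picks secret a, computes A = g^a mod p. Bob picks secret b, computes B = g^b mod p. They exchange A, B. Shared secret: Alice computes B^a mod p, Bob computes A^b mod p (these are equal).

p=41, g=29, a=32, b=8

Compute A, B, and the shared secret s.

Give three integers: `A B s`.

A = 29^32 mod 41  (bits of 32 = 100000)
  bit 0 = 1: r = r^2 * 29 mod 41 = 1^2 * 29 = 1*29 = 29
  bit 1 = 0: r = r^2 mod 41 = 29^2 = 21
  bit 2 = 0: r = r^2 mod 41 = 21^2 = 31
  bit 3 = 0: r = r^2 mod 41 = 31^2 = 18
  bit 4 = 0: r = r^2 mod 41 = 18^2 = 37
  bit 5 = 0: r = r^2 mod 41 = 37^2 = 16
  -> A = 16
B = 29^8 mod 41  (bits of 8 = 1000)
  bit 0 = 1: r = r^2 * 29 mod 41 = 1^2 * 29 = 1*29 = 29
  bit 1 = 0: r = r^2 mod 41 = 29^2 = 21
  bit 2 = 0: r = r^2 mod 41 = 21^2 = 31
  bit 3 = 0: r = r^2 mod 41 = 31^2 = 18
  -> B = 18
s = B^a = 18^32 mod 41  (bits of 32 = 100000)
  bit 0 = 1: r = r^2 * 18 mod 41 = 1^2 * 18 = 1*18 = 18
  bit 1 = 0: r = r^2 mod 41 = 18^2 = 37
  bit 2 = 0: r = r^2 mod 41 = 37^2 = 16
  bit 3 = 0: r = r^2 mod 41 = 16^2 = 10
  bit 4 = 0: r = r^2 mod 41 = 10^2 = 18
  bit 5 = 0: r = r^2 mod 41 = 18^2 = 37
  -> s = B^a = 37

Answer: 16 18 37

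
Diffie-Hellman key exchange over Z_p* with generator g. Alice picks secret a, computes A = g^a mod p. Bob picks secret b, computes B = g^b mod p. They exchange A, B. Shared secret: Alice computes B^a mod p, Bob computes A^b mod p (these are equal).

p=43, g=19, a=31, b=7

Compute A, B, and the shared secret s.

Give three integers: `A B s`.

A = 19^31 mod 43  (bits of 31 = 11111)
  bit 0 = 1: r = r^2 * 19 mod 43 = 1^2 * 19 = 1*19 = 19
  bit 1 = 1: r = r^2 * 19 mod 43 = 19^2 * 19 = 17*19 = 22
  bit 2 = 1: r = r^2 * 19 mod 43 = 22^2 * 19 = 11*19 = 37
  bit 3 = 1: r = r^2 * 19 mod 43 = 37^2 * 19 = 36*19 = 39
  bit 4 = 1: r = r^2 * 19 mod 43 = 39^2 * 19 = 16*19 = 3
  -> A = 3
B = 19^7 mod 43  (bits of 7 = 111)
  bit 0 = 1: r = r^2 * 19 mod 43 = 1^2 * 19 = 1*19 = 19
  bit 1 = 1: r = r^2 * 19 mod 43 = 19^2 * 19 = 17*19 = 22
  bit 2 = 1: r = r^2 * 19 mod 43 = 22^2 * 19 = 11*19 = 37
  -> B = 37
s = B^a = 37^31 mod 43  (bits of 31 = 11111)
  bit 0 = 1: r = r^2 * 37 mod 43 = 1^2 * 37 = 1*37 = 37
  bit 1 = 1: r = r^2 * 37 mod 43 = 37^2 * 37 = 36*37 = 42
  bit 2 = 1: r = r^2 * 37 mod 43 = 42^2 * 37 = 1*37 = 37
  bit 3 = 1: r = r^2 * 37 mod 43 = 37^2 * 37 = 36*37 = 42
  bit 4 = 1: r = r^2 * 37 mod 43 = 42^2 * 37 = 1*37 = 37
  -> s = B^a = 37

Answer: 3 37 37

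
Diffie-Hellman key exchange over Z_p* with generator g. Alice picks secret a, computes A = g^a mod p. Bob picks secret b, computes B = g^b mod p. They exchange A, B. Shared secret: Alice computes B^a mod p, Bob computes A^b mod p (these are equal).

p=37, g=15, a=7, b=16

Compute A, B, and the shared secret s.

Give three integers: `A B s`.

Answer: 35 12 9

Derivation:
A = 15^7 mod 37  (bits of 7 = 111)
  bit 0 = 1: r = r^2 * 15 mod 37 = 1^2 * 15 = 1*15 = 15
  bit 1 = 1: r = r^2 * 15 mod 37 = 15^2 * 15 = 3*15 = 8
  bit 2 = 1: r = r^2 * 15 mod 37 = 8^2 * 15 = 27*15 = 35
  -> A = 35
B = 15^16 mod 37  (bits of 16 = 10000)
  bit 0 = 1: r = r^2 * 15 mod 37 = 1^2 * 15 = 1*15 = 15
  bit 1 = 0: r = r^2 mod 37 = 15^2 = 3
  bit 2 = 0: r = r^2 mod 37 = 3^2 = 9
  bit 3 = 0: r = r^2 mod 37 = 9^2 = 7
  bit 4 = 0: r = r^2 mod 37 = 7^2 = 12
  -> B = 12
s = B^a = 12^7 mod 37  (bits of 7 = 111)
  bit 0 = 1: r = r^2 * 12 mod 37 = 1^2 * 12 = 1*12 = 12
  bit 1 = 1: r = r^2 * 12 mod 37 = 12^2 * 12 = 33*12 = 26
  bit 2 = 1: r = r^2 * 12 mod 37 = 26^2 * 12 = 10*12 = 9
  -> s = B^a = 9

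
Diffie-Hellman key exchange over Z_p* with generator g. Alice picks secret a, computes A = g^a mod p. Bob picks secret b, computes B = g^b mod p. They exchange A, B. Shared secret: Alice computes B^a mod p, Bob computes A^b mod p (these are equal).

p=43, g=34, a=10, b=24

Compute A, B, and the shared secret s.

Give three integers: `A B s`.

A = 34^10 mod 43  (bits of 10 = 1010)
  bit 0 = 1: r = r^2 * 34 mod 43 = 1^2 * 34 = 1*34 = 34
  bit 1 = 0: r = r^2 mod 43 = 34^2 = 38
  bit 2 = 1: r = r^2 * 34 mod 43 = 38^2 * 34 = 25*34 = 33
  bit 3 = 0: r = r^2 mod 43 = 33^2 = 14
  -> A = 14
B = 34^24 mod 43  (bits of 24 = 11000)
  bit 0 = 1: r = r^2 * 34 mod 43 = 1^2 * 34 = 1*34 = 34
  bit 1 = 1: r = r^2 * 34 mod 43 = 34^2 * 34 = 38*34 = 2
  bit 2 = 0: r = r^2 mod 43 = 2^2 = 4
  bit 3 = 0: r = r^2 mod 43 = 4^2 = 16
  bit 4 = 0: r = r^2 mod 43 = 16^2 = 41
  -> B = 41
s = B^a = 41^10 mod 43  (bits of 10 = 1010)
  bit 0 = 1: r = r^2 * 41 mod 43 = 1^2 * 41 = 1*41 = 41
  bit 1 = 0: r = r^2 mod 43 = 41^2 = 4
  bit 2 = 1: r = r^2 * 41 mod 43 = 4^2 * 41 = 16*41 = 11
  bit 3 = 0: r = r^2 mod 43 = 11^2 = 35
  -> s = B^a = 35

Answer: 14 41 35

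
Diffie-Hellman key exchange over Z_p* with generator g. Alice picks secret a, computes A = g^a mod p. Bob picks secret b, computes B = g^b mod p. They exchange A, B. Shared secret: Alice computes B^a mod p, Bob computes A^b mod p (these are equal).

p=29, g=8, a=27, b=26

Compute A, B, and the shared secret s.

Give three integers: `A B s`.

A = 8^27 mod 29  (bits of 27 = 11011)
  bit 0 = 1: r = r^2 * 8 mod 29 = 1^2 * 8 = 1*8 = 8
  bit 1 = 1: r = r^2 * 8 mod 29 = 8^2 * 8 = 6*8 = 19
  bit 2 = 0: r = r^2 mod 29 = 19^2 = 13
  bit 3 = 1: r = r^2 * 8 mod 29 = 13^2 * 8 = 24*8 = 18
  bit 4 = 1: r = r^2 * 8 mod 29 = 18^2 * 8 = 5*8 = 11
  -> A = 11
B = 8^26 mod 29  (bits of 26 = 11010)
  bit 0 = 1: r = r^2 * 8 mod 29 = 1^2 * 8 = 1*8 = 8
  bit 1 = 1: r = r^2 * 8 mod 29 = 8^2 * 8 = 6*8 = 19
  bit 2 = 0: r = r^2 mod 29 = 19^2 = 13
  bit 3 = 1: r = r^2 * 8 mod 29 = 13^2 * 8 = 24*8 = 18
  bit 4 = 0: r = r^2 mod 29 = 18^2 = 5
  -> B = 5
s = B^a = 5^27 mod 29  (bits of 27 = 11011)
  bit 0 = 1: r = r^2 * 5 mod 29 = 1^2 * 5 = 1*5 = 5
  bit 1 = 1: r = r^2 * 5 mod 29 = 5^2 * 5 = 25*5 = 9
  bit 2 = 0: r = r^2 mod 29 = 9^2 = 23
  bit 3 = 1: r = r^2 * 5 mod 29 = 23^2 * 5 = 7*5 = 6
  bit 4 = 1: r = r^2 * 5 mod 29 = 6^2 * 5 = 7*5 = 6
  -> s = B^a = 6

Answer: 11 5 6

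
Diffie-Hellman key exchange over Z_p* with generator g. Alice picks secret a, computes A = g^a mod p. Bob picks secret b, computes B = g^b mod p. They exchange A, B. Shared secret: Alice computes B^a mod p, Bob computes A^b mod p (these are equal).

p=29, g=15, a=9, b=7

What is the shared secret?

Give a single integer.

A = 15^9 mod 29  (bits of 9 = 1001)
  bit 0 = 1: r = r^2 * 15 mod 29 = 1^2 * 15 = 1*15 = 15
  bit 1 = 0: r = r^2 mod 29 = 15^2 = 22
  bit 2 = 0: r = r^2 mod 29 = 22^2 = 20
  bit 3 = 1: r = r^2 * 15 mod 29 = 20^2 * 15 = 23*15 = 26
  -> A = 26
B = 15^7 mod 29  (bits of 7 = 111)
  bit 0 = 1: r = r^2 * 15 mod 29 = 1^2 * 15 = 1*15 = 15
  bit 1 = 1: r = r^2 * 15 mod 29 = 15^2 * 15 = 22*15 = 11
  bit 2 = 1: r = r^2 * 15 mod 29 = 11^2 * 15 = 5*15 = 17
  -> B = 17
s = B^a = 17^9 mod 29  (bits of 9 = 1001)
  bit 0 = 1: r = r^2 * 17 mod 29 = 1^2 * 17 = 1*17 = 17
  bit 1 = 0: r = r^2 mod 29 = 17^2 = 28
  bit 2 = 0: r = r^2 mod 29 = 28^2 = 1
  bit 3 = 1: r = r^2 * 17 mod 29 = 1^2 * 17 = 1*17 = 17
  -> s = B^a = 17

Answer: 17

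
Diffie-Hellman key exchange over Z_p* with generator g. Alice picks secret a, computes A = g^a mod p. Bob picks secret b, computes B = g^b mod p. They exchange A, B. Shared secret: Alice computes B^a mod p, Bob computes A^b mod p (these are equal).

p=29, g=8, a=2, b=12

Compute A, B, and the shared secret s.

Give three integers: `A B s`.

A = 8^2 mod 29  (bits of 2 = 10)
  bit 0 = 1: r = r^2 * 8 mod 29 = 1^2 * 8 = 1*8 = 8
  bit 1 = 0: r = r^2 mod 29 = 8^2 = 6
  -> A = 6
B = 8^12 mod 29  (bits of 12 = 1100)
  bit 0 = 1: r = r^2 * 8 mod 29 = 1^2 * 8 = 1*8 = 8
  bit 1 = 1: r = r^2 * 8 mod 29 = 8^2 * 8 = 6*8 = 19
  bit 2 = 0: r = r^2 mod 29 = 19^2 = 13
  bit 3 = 0: r = r^2 mod 29 = 13^2 = 24
  -> B = 24
s = B^a = 24^2 mod 29  (bits of 2 = 10)
  bit 0 = 1: r = r^2 * 24 mod 29 = 1^2 * 24 = 1*24 = 24
  bit 1 = 0: r = r^2 mod 29 = 24^2 = 25
  -> s = B^a = 25

Answer: 6 24 25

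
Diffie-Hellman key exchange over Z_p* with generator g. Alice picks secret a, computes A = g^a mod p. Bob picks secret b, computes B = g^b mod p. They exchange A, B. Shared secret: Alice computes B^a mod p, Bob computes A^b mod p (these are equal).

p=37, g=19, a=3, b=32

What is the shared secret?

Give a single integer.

A = 19^3 mod 37  (bits of 3 = 11)
  bit 0 = 1: r = r^2 * 19 mod 37 = 1^2 * 19 = 1*19 = 19
  bit 1 = 1: r = r^2 * 19 mod 37 = 19^2 * 19 = 28*19 = 14
  -> A = 14
B = 19^32 mod 37  (bits of 32 = 100000)
  bit 0 = 1: r = r^2 * 19 mod 37 = 1^2 * 19 = 1*19 = 19
  bit 1 = 0: r = r^2 mod 37 = 19^2 = 28
  bit 2 = 0: r = r^2 mod 37 = 28^2 = 7
  bit 3 = 0: r = r^2 mod 37 = 7^2 = 12
  bit 4 = 0: r = r^2 mod 37 = 12^2 = 33
  bit 5 = 0: r = r^2 mod 37 = 33^2 = 16
  -> B = 16
s = B^a = 16^3 mod 37  (bits of 3 = 11)
  bit 0 = 1: r = r^2 * 16 mod 37 = 1^2 * 16 = 1*16 = 16
  bit 1 = 1: r = r^2 * 16 mod 37 = 16^2 * 16 = 34*16 = 26
  -> s = B^a = 26

Answer: 26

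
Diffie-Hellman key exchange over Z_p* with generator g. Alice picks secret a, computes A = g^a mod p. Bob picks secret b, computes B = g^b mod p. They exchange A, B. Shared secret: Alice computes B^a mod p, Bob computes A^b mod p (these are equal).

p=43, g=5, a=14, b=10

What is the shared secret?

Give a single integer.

Answer: 36

Derivation:
A = 5^14 mod 43  (bits of 14 = 1110)
  bit 0 = 1: r = r^2 * 5 mod 43 = 1^2 * 5 = 1*5 = 5
  bit 1 = 1: r = r^2 * 5 mod 43 = 5^2 * 5 = 25*5 = 39
  bit 2 = 1: r = r^2 * 5 mod 43 = 39^2 * 5 = 16*5 = 37
  bit 3 = 0: r = r^2 mod 43 = 37^2 = 36
  -> A = 36
B = 5^10 mod 43  (bits of 10 = 1010)
  bit 0 = 1: r = r^2 * 5 mod 43 = 1^2 * 5 = 1*5 = 5
  bit 1 = 0: r = r^2 mod 43 = 5^2 = 25
  bit 2 = 1: r = r^2 * 5 mod 43 = 25^2 * 5 = 23*5 = 29
  bit 3 = 0: r = r^2 mod 43 = 29^2 = 24
  -> B = 24
s = B^a = 24^14 mod 43  (bits of 14 = 1110)
  bit 0 = 1: r = r^2 * 24 mod 43 = 1^2 * 24 = 1*24 = 24
  bit 1 = 1: r = r^2 * 24 mod 43 = 24^2 * 24 = 17*24 = 21
  bit 2 = 1: r = r^2 * 24 mod 43 = 21^2 * 24 = 11*24 = 6
  bit 3 = 0: r = r^2 mod 43 = 6^2 = 36
  -> s = B^a = 36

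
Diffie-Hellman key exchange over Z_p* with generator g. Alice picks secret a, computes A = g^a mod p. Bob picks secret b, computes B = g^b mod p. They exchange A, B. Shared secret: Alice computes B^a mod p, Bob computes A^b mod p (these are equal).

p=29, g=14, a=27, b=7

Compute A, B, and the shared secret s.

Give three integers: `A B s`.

Answer: 27 12 17

Derivation:
A = 14^27 mod 29  (bits of 27 = 11011)
  bit 0 = 1: r = r^2 * 14 mod 29 = 1^2 * 14 = 1*14 = 14
  bit 1 = 1: r = r^2 * 14 mod 29 = 14^2 * 14 = 22*14 = 18
  bit 2 = 0: r = r^2 mod 29 = 18^2 = 5
  bit 3 = 1: r = r^2 * 14 mod 29 = 5^2 * 14 = 25*14 = 2
  bit 4 = 1: r = r^2 * 14 mod 29 = 2^2 * 14 = 4*14 = 27
  -> A = 27
B = 14^7 mod 29  (bits of 7 = 111)
  bit 0 = 1: r = r^2 * 14 mod 29 = 1^2 * 14 = 1*14 = 14
  bit 1 = 1: r = r^2 * 14 mod 29 = 14^2 * 14 = 22*14 = 18
  bit 2 = 1: r = r^2 * 14 mod 29 = 18^2 * 14 = 5*14 = 12
  -> B = 12
s = B^a = 12^27 mod 29  (bits of 27 = 11011)
  bit 0 = 1: r = r^2 * 12 mod 29 = 1^2 * 12 = 1*12 = 12
  bit 1 = 1: r = r^2 * 12 mod 29 = 12^2 * 12 = 28*12 = 17
  bit 2 = 0: r = r^2 mod 29 = 17^2 = 28
  bit 3 = 1: r = r^2 * 12 mod 29 = 28^2 * 12 = 1*12 = 12
  bit 4 = 1: r = r^2 * 12 mod 29 = 12^2 * 12 = 28*12 = 17
  -> s = B^a = 17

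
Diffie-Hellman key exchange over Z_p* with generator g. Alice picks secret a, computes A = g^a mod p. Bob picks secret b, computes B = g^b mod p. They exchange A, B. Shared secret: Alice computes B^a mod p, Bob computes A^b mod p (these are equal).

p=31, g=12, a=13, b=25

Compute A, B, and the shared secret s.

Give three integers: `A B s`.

Answer: 17 6 6

Derivation:
A = 12^13 mod 31  (bits of 13 = 1101)
  bit 0 = 1: r = r^2 * 12 mod 31 = 1^2 * 12 = 1*12 = 12
  bit 1 = 1: r = r^2 * 12 mod 31 = 12^2 * 12 = 20*12 = 23
  bit 2 = 0: r = r^2 mod 31 = 23^2 = 2
  bit 3 = 1: r = r^2 * 12 mod 31 = 2^2 * 12 = 4*12 = 17
  -> A = 17
B = 12^25 mod 31  (bits of 25 = 11001)
  bit 0 = 1: r = r^2 * 12 mod 31 = 1^2 * 12 = 1*12 = 12
  bit 1 = 1: r = r^2 * 12 mod 31 = 12^2 * 12 = 20*12 = 23
  bit 2 = 0: r = r^2 mod 31 = 23^2 = 2
  bit 3 = 0: r = r^2 mod 31 = 2^2 = 4
  bit 4 = 1: r = r^2 * 12 mod 31 = 4^2 * 12 = 16*12 = 6
  -> B = 6
s = B^a = 6^13 mod 31  (bits of 13 = 1101)
  bit 0 = 1: r = r^2 * 6 mod 31 = 1^2 * 6 = 1*6 = 6
  bit 1 = 1: r = r^2 * 6 mod 31 = 6^2 * 6 = 5*6 = 30
  bit 2 = 0: r = r^2 mod 31 = 30^2 = 1
  bit 3 = 1: r = r^2 * 6 mod 31 = 1^2 * 6 = 1*6 = 6
  -> s = B^a = 6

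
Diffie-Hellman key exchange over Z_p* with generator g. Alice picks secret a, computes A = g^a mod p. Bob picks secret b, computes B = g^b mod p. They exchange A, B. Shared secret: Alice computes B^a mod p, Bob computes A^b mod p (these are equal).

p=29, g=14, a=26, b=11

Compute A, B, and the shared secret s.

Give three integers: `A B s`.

Answer: 4 8 5

Derivation:
A = 14^26 mod 29  (bits of 26 = 11010)
  bit 0 = 1: r = r^2 * 14 mod 29 = 1^2 * 14 = 1*14 = 14
  bit 1 = 1: r = r^2 * 14 mod 29 = 14^2 * 14 = 22*14 = 18
  bit 2 = 0: r = r^2 mod 29 = 18^2 = 5
  bit 3 = 1: r = r^2 * 14 mod 29 = 5^2 * 14 = 25*14 = 2
  bit 4 = 0: r = r^2 mod 29 = 2^2 = 4
  -> A = 4
B = 14^11 mod 29  (bits of 11 = 1011)
  bit 0 = 1: r = r^2 * 14 mod 29 = 1^2 * 14 = 1*14 = 14
  bit 1 = 0: r = r^2 mod 29 = 14^2 = 22
  bit 2 = 1: r = r^2 * 14 mod 29 = 22^2 * 14 = 20*14 = 19
  bit 3 = 1: r = r^2 * 14 mod 29 = 19^2 * 14 = 13*14 = 8
  -> B = 8
s = B^a = 8^26 mod 29  (bits of 26 = 11010)
  bit 0 = 1: r = r^2 * 8 mod 29 = 1^2 * 8 = 1*8 = 8
  bit 1 = 1: r = r^2 * 8 mod 29 = 8^2 * 8 = 6*8 = 19
  bit 2 = 0: r = r^2 mod 29 = 19^2 = 13
  bit 3 = 1: r = r^2 * 8 mod 29 = 13^2 * 8 = 24*8 = 18
  bit 4 = 0: r = r^2 mod 29 = 18^2 = 5
  -> s = B^a = 5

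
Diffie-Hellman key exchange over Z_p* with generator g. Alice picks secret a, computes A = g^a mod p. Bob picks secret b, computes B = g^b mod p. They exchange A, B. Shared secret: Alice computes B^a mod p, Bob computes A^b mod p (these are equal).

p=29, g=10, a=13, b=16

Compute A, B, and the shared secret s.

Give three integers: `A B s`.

Answer: 26 16 20

Derivation:
A = 10^13 mod 29  (bits of 13 = 1101)
  bit 0 = 1: r = r^2 * 10 mod 29 = 1^2 * 10 = 1*10 = 10
  bit 1 = 1: r = r^2 * 10 mod 29 = 10^2 * 10 = 13*10 = 14
  bit 2 = 0: r = r^2 mod 29 = 14^2 = 22
  bit 3 = 1: r = r^2 * 10 mod 29 = 22^2 * 10 = 20*10 = 26
  -> A = 26
B = 10^16 mod 29  (bits of 16 = 10000)
  bit 0 = 1: r = r^2 * 10 mod 29 = 1^2 * 10 = 1*10 = 10
  bit 1 = 0: r = r^2 mod 29 = 10^2 = 13
  bit 2 = 0: r = r^2 mod 29 = 13^2 = 24
  bit 3 = 0: r = r^2 mod 29 = 24^2 = 25
  bit 4 = 0: r = r^2 mod 29 = 25^2 = 16
  -> B = 16
s = B^a = 16^13 mod 29  (bits of 13 = 1101)
  bit 0 = 1: r = r^2 * 16 mod 29 = 1^2 * 16 = 1*16 = 16
  bit 1 = 1: r = r^2 * 16 mod 29 = 16^2 * 16 = 24*16 = 7
  bit 2 = 0: r = r^2 mod 29 = 7^2 = 20
  bit 3 = 1: r = r^2 * 16 mod 29 = 20^2 * 16 = 23*16 = 20
  -> s = B^a = 20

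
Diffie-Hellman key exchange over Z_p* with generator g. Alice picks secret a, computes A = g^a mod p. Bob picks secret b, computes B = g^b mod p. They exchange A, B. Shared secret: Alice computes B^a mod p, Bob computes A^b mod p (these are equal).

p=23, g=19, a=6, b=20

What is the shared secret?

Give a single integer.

A = 19^6 mod 23  (bits of 6 = 110)
  bit 0 = 1: r = r^2 * 19 mod 23 = 1^2 * 19 = 1*19 = 19
  bit 1 = 1: r = r^2 * 19 mod 23 = 19^2 * 19 = 16*19 = 5
  bit 2 = 0: r = r^2 mod 23 = 5^2 = 2
  -> A = 2
B = 19^20 mod 23  (bits of 20 = 10100)
  bit 0 = 1: r = r^2 * 19 mod 23 = 1^2 * 19 = 1*19 = 19
  bit 1 = 0: r = r^2 mod 23 = 19^2 = 16
  bit 2 = 1: r = r^2 * 19 mod 23 = 16^2 * 19 = 3*19 = 11
  bit 3 = 0: r = r^2 mod 23 = 11^2 = 6
  bit 4 = 0: r = r^2 mod 23 = 6^2 = 13
  -> B = 13
s = B^a = 13^6 mod 23  (bits of 6 = 110)
  bit 0 = 1: r = r^2 * 13 mod 23 = 1^2 * 13 = 1*13 = 13
  bit 1 = 1: r = r^2 * 13 mod 23 = 13^2 * 13 = 8*13 = 12
  bit 2 = 0: r = r^2 mod 23 = 12^2 = 6
  -> s = B^a = 6

Answer: 6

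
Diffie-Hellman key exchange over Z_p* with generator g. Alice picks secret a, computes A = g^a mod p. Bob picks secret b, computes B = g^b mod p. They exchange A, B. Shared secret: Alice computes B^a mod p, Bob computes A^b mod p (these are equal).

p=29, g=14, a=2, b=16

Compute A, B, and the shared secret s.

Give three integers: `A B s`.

A = 14^2 mod 29  (bits of 2 = 10)
  bit 0 = 1: r = r^2 * 14 mod 29 = 1^2 * 14 = 1*14 = 14
  bit 1 = 0: r = r^2 mod 29 = 14^2 = 22
  -> A = 22
B = 14^16 mod 29  (bits of 16 = 10000)
  bit 0 = 1: r = r^2 * 14 mod 29 = 1^2 * 14 = 1*14 = 14
  bit 1 = 0: r = r^2 mod 29 = 14^2 = 22
  bit 2 = 0: r = r^2 mod 29 = 22^2 = 20
  bit 3 = 0: r = r^2 mod 29 = 20^2 = 23
  bit 4 = 0: r = r^2 mod 29 = 23^2 = 7
  -> B = 7
s = B^a = 7^2 mod 29  (bits of 2 = 10)
  bit 0 = 1: r = r^2 * 7 mod 29 = 1^2 * 7 = 1*7 = 7
  bit 1 = 0: r = r^2 mod 29 = 7^2 = 20
  -> s = B^a = 20

Answer: 22 7 20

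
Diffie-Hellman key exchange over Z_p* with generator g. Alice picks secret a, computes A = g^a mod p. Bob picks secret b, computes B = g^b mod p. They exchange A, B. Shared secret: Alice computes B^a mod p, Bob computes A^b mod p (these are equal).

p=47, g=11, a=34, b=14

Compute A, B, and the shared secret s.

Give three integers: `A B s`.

Answer: 8 21 3

Derivation:
A = 11^34 mod 47  (bits of 34 = 100010)
  bit 0 = 1: r = r^2 * 11 mod 47 = 1^2 * 11 = 1*11 = 11
  bit 1 = 0: r = r^2 mod 47 = 11^2 = 27
  bit 2 = 0: r = r^2 mod 47 = 27^2 = 24
  bit 3 = 0: r = r^2 mod 47 = 24^2 = 12
  bit 4 = 1: r = r^2 * 11 mod 47 = 12^2 * 11 = 3*11 = 33
  bit 5 = 0: r = r^2 mod 47 = 33^2 = 8
  -> A = 8
B = 11^14 mod 47  (bits of 14 = 1110)
  bit 0 = 1: r = r^2 * 11 mod 47 = 1^2 * 11 = 1*11 = 11
  bit 1 = 1: r = r^2 * 11 mod 47 = 11^2 * 11 = 27*11 = 15
  bit 2 = 1: r = r^2 * 11 mod 47 = 15^2 * 11 = 37*11 = 31
  bit 3 = 0: r = r^2 mod 47 = 31^2 = 21
  -> B = 21
s = B^a = 21^34 mod 47  (bits of 34 = 100010)
  bit 0 = 1: r = r^2 * 21 mod 47 = 1^2 * 21 = 1*21 = 21
  bit 1 = 0: r = r^2 mod 47 = 21^2 = 18
  bit 2 = 0: r = r^2 mod 47 = 18^2 = 42
  bit 3 = 0: r = r^2 mod 47 = 42^2 = 25
  bit 4 = 1: r = r^2 * 21 mod 47 = 25^2 * 21 = 14*21 = 12
  bit 5 = 0: r = r^2 mod 47 = 12^2 = 3
  -> s = B^a = 3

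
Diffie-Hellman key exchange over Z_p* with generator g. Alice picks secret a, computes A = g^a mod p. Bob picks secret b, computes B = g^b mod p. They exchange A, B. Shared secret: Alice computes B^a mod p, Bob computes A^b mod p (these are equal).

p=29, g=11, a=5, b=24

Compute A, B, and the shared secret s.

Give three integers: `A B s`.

Answer: 14 7 16

Derivation:
A = 11^5 mod 29  (bits of 5 = 101)
  bit 0 = 1: r = r^2 * 11 mod 29 = 1^2 * 11 = 1*11 = 11
  bit 1 = 0: r = r^2 mod 29 = 11^2 = 5
  bit 2 = 1: r = r^2 * 11 mod 29 = 5^2 * 11 = 25*11 = 14
  -> A = 14
B = 11^24 mod 29  (bits of 24 = 11000)
  bit 0 = 1: r = r^2 * 11 mod 29 = 1^2 * 11 = 1*11 = 11
  bit 1 = 1: r = r^2 * 11 mod 29 = 11^2 * 11 = 5*11 = 26
  bit 2 = 0: r = r^2 mod 29 = 26^2 = 9
  bit 3 = 0: r = r^2 mod 29 = 9^2 = 23
  bit 4 = 0: r = r^2 mod 29 = 23^2 = 7
  -> B = 7
s = B^a = 7^5 mod 29  (bits of 5 = 101)
  bit 0 = 1: r = r^2 * 7 mod 29 = 1^2 * 7 = 1*7 = 7
  bit 1 = 0: r = r^2 mod 29 = 7^2 = 20
  bit 2 = 1: r = r^2 * 7 mod 29 = 20^2 * 7 = 23*7 = 16
  -> s = B^a = 16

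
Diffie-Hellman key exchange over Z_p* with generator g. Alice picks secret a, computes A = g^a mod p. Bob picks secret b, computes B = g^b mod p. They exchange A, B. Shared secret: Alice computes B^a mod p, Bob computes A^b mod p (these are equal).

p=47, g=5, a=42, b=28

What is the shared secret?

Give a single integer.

Answer: 16

Derivation:
A = 5^42 mod 47  (bits of 42 = 101010)
  bit 0 = 1: r = r^2 * 5 mod 47 = 1^2 * 5 = 1*5 = 5
  bit 1 = 0: r = r^2 mod 47 = 5^2 = 25
  bit 2 = 1: r = r^2 * 5 mod 47 = 25^2 * 5 = 14*5 = 23
  bit 3 = 0: r = r^2 mod 47 = 23^2 = 12
  bit 4 = 1: r = r^2 * 5 mod 47 = 12^2 * 5 = 3*5 = 15
  bit 5 = 0: r = r^2 mod 47 = 15^2 = 37
  -> A = 37
B = 5^28 mod 47  (bits of 28 = 11100)
  bit 0 = 1: r = r^2 * 5 mod 47 = 1^2 * 5 = 1*5 = 5
  bit 1 = 1: r = r^2 * 5 mod 47 = 5^2 * 5 = 25*5 = 31
  bit 2 = 1: r = r^2 * 5 mod 47 = 31^2 * 5 = 21*5 = 11
  bit 3 = 0: r = r^2 mod 47 = 11^2 = 27
  bit 4 = 0: r = r^2 mod 47 = 27^2 = 24
  -> B = 24
s = B^a = 24^42 mod 47  (bits of 42 = 101010)
  bit 0 = 1: r = r^2 * 24 mod 47 = 1^2 * 24 = 1*24 = 24
  bit 1 = 0: r = r^2 mod 47 = 24^2 = 12
  bit 2 = 1: r = r^2 * 24 mod 47 = 12^2 * 24 = 3*24 = 25
  bit 3 = 0: r = r^2 mod 47 = 25^2 = 14
  bit 4 = 1: r = r^2 * 24 mod 47 = 14^2 * 24 = 8*24 = 4
  bit 5 = 0: r = r^2 mod 47 = 4^2 = 16
  -> s = B^a = 16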